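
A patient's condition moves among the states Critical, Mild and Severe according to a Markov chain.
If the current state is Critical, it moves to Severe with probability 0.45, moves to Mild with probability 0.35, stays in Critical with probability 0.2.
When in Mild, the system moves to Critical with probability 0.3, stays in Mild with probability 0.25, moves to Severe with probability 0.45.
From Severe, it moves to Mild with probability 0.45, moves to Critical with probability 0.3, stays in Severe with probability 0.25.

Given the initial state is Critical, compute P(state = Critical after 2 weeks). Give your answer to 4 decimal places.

Sum over the intermediate state after 1 week:
P = P(Critical→Critical)·P(Critical→Critical) + P(Critical→Mild)·P(Mild→Critical) + P(Critical→Severe)·P(Severe→Critical)
  = 0.2×0.2 + 0.35×0.3 + 0.45×0.3
  = 0.0400 + 0.1050 + 0.1350 = 0.2800

0.2800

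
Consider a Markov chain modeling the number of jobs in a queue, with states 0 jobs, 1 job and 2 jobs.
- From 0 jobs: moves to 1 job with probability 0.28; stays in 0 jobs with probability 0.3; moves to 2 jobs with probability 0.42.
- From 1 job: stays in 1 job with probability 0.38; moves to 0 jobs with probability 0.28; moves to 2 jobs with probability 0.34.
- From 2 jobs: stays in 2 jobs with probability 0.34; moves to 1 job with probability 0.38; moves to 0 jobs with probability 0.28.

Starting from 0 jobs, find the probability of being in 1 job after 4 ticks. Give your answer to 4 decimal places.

0.3514

Propagate the distribution vector 4 ticks from 0 jobs.
After 0 ticks: (1.0000, 0.0000, 0.0000)
After 1 tick: (0.3000, 0.2800, 0.4200)
After 2 ticks: (0.2860, 0.3500, 0.3640)
After 3 ticks: (0.2857, 0.3514, 0.3629)
After 4 ticks: (0.2857, 0.3514, 0.3629)
P(in 1 job after 4 ticks) = 0.3514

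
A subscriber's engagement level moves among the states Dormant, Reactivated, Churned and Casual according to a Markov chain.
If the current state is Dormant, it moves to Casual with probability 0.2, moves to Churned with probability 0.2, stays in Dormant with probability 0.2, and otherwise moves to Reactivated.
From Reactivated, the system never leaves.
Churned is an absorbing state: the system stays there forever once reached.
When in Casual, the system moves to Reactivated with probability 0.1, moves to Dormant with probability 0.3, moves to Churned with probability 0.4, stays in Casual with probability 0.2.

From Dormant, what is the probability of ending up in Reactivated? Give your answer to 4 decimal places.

Let h(s) be the probability of absorption at Reactivated starting from transient state s. Then h(Reactivated) = 1 and h(Churned) = 0. By first-step analysis:
h(Dormant) = 0.2·h(Dormant) + 0.4·1 + 0.2·0 + 0.2·h(Casual)
h(Casual) = 0.3·h(Dormant) + 0.1·1 + 0.4·0 + 0.2·h(Casual)
Solving: h(Dormant) = 0.5862, h(Casual) = 0.3448.
Starting from Dormant, the probability is 0.5862.

0.5862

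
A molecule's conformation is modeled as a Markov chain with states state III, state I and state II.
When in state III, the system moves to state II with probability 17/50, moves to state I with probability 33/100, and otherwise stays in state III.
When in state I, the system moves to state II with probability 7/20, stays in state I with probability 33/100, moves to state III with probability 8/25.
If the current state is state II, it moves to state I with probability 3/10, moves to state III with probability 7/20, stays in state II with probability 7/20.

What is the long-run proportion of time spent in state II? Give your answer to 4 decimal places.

Let the stationary distribution be π with π = πP and π_1 + π_2 + π_3 = 1.
π_1 = 0.33·π_1 + 0.32·π_2 + 0.35·π_3
π_2 = 0.33·π_1 + 0.33·π_2 + 0.3·π_3
Solving with the normalization constraint gives π = (0.3337, 0.3196, 0.3467).
So the stationary probability of state II is 0.3467.

0.3467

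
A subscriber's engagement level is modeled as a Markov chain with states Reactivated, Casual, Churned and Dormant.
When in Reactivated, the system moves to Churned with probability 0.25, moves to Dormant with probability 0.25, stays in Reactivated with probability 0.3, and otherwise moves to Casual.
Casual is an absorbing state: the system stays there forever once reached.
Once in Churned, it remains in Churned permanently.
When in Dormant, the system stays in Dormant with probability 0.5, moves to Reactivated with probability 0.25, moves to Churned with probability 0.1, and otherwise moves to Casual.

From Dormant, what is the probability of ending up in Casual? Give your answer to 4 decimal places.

0.5391

Let h(s) be the probability of absorption at Casual starting from transient state s. Then h(Casual) = 1 and h(Churned) = 0. By first-step analysis:
h(Reactivated) = 0.3·h(Reactivated) + 0.2·1 + 0.25·0 + 0.25·h(Dormant)
h(Dormant) = 0.25·h(Reactivated) + 0.15·1 + 0.1·0 + 0.5·h(Dormant)
Solving: h(Reactivated) = 0.4783, h(Dormant) = 0.5391.
Starting from Dormant, the probability is 0.5391.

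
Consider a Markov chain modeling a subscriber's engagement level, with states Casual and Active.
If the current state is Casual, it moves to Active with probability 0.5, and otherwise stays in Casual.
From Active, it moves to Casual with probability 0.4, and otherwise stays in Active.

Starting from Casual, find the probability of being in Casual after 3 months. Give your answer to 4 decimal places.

0.4450

Propagate the distribution vector 3 months from Casual.
After 0 months: (1.0000, 0.0000)
After 1 month: (0.5000, 0.5000)
After 2 months: (0.4500, 0.5500)
After 3 months: (0.4450, 0.5550)
P(in Casual after 3 months) = 0.4450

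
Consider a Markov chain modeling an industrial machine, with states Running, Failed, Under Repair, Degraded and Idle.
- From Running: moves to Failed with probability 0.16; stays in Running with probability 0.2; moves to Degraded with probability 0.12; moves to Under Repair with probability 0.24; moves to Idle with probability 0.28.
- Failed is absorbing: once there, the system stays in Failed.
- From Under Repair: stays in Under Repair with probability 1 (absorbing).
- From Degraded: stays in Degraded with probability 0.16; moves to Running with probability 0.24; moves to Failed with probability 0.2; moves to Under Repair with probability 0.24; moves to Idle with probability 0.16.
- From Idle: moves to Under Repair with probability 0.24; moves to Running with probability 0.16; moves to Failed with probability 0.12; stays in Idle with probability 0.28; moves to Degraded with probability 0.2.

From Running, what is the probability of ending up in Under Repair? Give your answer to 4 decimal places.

Let h(s) be the probability of absorption at Under Repair starting from transient state s. Then h(Under Repair) = 1 and h(Failed) = 0. By first-step analysis:
h(Running) = 0.2·h(Running) + 0.16·0 + 0.24·1 + 0.12·h(Degraded) + 0.28·h(Idle)
h(Degraded) = 0.24·h(Running) + 0.2·0 + 0.24·1 + 0.16·h(Degraded) + 0.16·h(Idle)
h(Idle) = 0.16·h(Running) + 0.12·0 + 0.24·1 + 0.2·h(Degraded) + 0.28·h(Idle)
Solving: h(Running) = 0.6070, h(Degraded) = 0.5790, h(Idle) = 0.6290.
Starting from Running, the probability is 0.6070.

0.6070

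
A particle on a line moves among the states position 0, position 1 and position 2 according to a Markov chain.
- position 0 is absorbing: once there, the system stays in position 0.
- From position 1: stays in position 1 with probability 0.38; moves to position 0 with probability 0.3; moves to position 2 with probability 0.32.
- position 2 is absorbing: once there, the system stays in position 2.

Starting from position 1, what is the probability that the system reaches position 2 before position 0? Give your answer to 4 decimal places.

Let h(s) be the probability of absorption at position 2 starting from transient state s. Then h(position 2) = 1 and h(position 0) = 0. By first-step analysis:
h(position 1) = 0.3·0 + 0.38·h(position 1) + 0.32·1
Solving: h(position 1) = 0.5161.
Starting from position 1, the probability is 0.5161.

0.5161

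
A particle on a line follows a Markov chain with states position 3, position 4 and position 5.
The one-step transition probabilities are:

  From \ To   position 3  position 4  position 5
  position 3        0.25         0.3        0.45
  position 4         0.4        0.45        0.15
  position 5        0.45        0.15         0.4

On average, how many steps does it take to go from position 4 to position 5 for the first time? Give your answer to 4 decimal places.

Let t(s) be the expected number of steps to first reach position 5 from state s, with t(position 5) = 0. Conditioning on the first step:
t(position 3) = 1 + 0.25·t(position 3) + 0.3·t(position 4)
t(position 4) = 1 + 0.4·t(position 3) + 0.45·t(position 4)
Solving: t(position 3) = 2.9060, t(position 4) = 3.9316.
Expected steps from position 4 to position 5: 3.9316.

3.9316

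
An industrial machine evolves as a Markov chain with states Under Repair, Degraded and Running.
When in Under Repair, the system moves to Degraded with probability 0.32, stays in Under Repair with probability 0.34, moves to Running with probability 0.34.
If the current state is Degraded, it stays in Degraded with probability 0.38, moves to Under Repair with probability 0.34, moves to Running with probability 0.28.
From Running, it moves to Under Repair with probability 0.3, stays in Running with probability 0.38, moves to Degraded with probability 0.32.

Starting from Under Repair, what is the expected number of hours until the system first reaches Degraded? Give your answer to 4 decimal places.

Let t(s) be the expected number of hours to first reach Degraded from state s, with t(Degraded) = 0. Conditioning on the first hour:
t(Under Repair) = 1 + 0.34·t(Under Repair) + 0.34·t(Running)
t(Running) = 1 + 0.3·t(Under Repair) + 0.38·t(Running)
Solving: t(Under Repair) = 3.1250, t(Running) = 3.1250.
Expected hours from Under Repair to Degraded: 3.1250.

3.1250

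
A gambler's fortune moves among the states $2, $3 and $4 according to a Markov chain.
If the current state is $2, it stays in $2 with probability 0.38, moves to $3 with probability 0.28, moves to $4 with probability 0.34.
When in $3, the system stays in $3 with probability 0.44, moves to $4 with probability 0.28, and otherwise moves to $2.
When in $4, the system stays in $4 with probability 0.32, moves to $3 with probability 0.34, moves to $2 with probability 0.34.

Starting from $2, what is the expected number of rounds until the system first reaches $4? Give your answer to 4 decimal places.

Let t(s) be the expected number of rounds to first reach $4 from state s, with t($4) = 0. Conditioning on the first round:
t($2) = 1 + 0.38·t($2) + 0.28·t($3)
t($3) = 1 + 0.28·t($2) + 0.44·t($3)
Solving: t($2) = 3.1250, t($3) = 3.3482.
Expected rounds from $2 to $4: 3.1250.

3.1250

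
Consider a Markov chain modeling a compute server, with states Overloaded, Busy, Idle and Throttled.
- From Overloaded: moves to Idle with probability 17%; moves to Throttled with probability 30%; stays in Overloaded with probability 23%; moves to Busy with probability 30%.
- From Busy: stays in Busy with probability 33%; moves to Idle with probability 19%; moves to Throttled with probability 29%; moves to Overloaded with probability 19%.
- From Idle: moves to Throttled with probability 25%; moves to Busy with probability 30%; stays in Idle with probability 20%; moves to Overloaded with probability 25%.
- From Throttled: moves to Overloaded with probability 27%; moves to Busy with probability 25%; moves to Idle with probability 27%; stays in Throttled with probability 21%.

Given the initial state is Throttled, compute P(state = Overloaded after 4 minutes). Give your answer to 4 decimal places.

0.2329

Propagate the distribution vector 4 minutes from Throttled.
After 0 minutes: (0.0000, 0.0000, 0.0000, 1.0000)
After 1 minute: (0.2700, 0.2500, 0.2700, 0.2100)
After 2 minutes: (0.2338, 0.2970, 0.2041, 0.2651)
After 3 minutes: (0.2328, 0.2957, 0.2086, 0.2630)
After 4 minutes: (0.2329, 0.2957, 0.2085, 0.2629)
P(in Overloaded after 4 minutes) = 0.2329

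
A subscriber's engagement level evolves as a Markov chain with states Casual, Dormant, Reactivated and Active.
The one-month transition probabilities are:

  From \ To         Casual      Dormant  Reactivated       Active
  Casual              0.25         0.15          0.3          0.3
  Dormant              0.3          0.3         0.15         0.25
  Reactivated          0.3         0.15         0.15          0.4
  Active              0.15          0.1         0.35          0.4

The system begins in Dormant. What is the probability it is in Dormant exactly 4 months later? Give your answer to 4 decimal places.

0.1568

Propagate the distribution vector 4 months from Dormant.
After 0 months: (0.0000, 1.0000, 0.0000, 0.0000)
After 1 month: (0.3000, 0.3000, 0.1500, 0.2500)
After 2 months: (0.2475, 0.1825, 0.2450, 0.3250)
After 3 months: (0.2389, 0.1611, 0.2521, 0.3479)
After 4 months: (0.2359, 0.1568, 0.2554, 0.3519)
P(in Dormant after 4 months) = 0.1568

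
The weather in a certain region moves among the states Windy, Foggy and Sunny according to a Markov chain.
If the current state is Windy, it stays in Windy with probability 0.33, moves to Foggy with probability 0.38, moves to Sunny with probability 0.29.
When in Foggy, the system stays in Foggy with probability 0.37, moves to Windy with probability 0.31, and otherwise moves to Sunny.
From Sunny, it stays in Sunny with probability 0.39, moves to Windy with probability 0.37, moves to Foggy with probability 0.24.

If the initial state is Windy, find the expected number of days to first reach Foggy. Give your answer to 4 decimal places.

2.9861

Let t(s) be the expected number of days to first reach Foggy from state s, with t(Foggy) = 0. Conditioning on the first day:
t(Windy) = 1 + 0.33·t(Windy) + 0.29·t(Sunny)
t(Sunny) = 1 + 0.37·t(Windy) + 0.39·t(Sunny)
Solving: t(Windy) = 2.9861, t(Sunny) = 3.4506.
Expected days from Windy to Foggy: 2.9861.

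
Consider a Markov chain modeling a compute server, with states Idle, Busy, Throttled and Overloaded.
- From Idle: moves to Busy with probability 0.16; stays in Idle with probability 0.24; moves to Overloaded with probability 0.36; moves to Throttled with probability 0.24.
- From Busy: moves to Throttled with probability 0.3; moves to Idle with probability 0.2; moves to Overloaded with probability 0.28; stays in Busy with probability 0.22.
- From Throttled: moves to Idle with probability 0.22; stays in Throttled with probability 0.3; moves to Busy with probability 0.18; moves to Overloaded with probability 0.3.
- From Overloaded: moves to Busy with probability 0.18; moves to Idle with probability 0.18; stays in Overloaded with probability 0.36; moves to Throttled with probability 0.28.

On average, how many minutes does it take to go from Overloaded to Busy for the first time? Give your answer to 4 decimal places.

5.6839

Let t(s) be the expected number of minutes to first reach Busy from state s, with t(Busy) = 0. Conditioning on the first minute:
t(Idle) = 1 + 0.24·t(Idle) + 0.24·t(Throttled) + 0.36·t(Overloaded)
t(Throttled) = 1 + 0.22·t(Idle) + 0.3·t(Throttled) + 0.3·t(Overloaded)
t(Overloaded) = 1 + 0.18·t(Idle) + 0.28·t(Throttled) + 0.36·t(Overloaded)
Solving: t(Idle) = 5.8047, t(Throttled) = 5.6889, t(Overloaded) = 5.6839.
Expected minutes from Overloaded to Busy: 5.6839.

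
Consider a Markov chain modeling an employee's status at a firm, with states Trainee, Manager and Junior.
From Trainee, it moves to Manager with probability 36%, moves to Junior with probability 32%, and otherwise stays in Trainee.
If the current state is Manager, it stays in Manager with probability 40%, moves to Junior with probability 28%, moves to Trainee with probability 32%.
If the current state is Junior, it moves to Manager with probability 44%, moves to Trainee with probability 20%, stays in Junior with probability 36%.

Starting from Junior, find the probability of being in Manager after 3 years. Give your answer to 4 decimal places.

Propagate the distribution vector 3 years from Junior.
After 0 years: (0.0000, 0.0000, 1.0000)
After 1 year: (0.2000, 0.4400, 0.3600)
After 2 years: (0.2768, 0.4064, 0.3168)
After 3 years: (0.2820, 0.4016, 0.3164)
P(in Manager after 3 years) = 0.4016

0.4016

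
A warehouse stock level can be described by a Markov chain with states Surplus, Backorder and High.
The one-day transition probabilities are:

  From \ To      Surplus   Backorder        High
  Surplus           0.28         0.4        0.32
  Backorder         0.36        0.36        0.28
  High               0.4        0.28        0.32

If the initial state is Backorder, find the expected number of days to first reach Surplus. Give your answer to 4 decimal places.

Let t(s) be the expected number of days to first reach Surplus from state s, with t(Surplus) = 0. Conditioning on the first day:
t(Backorder) = 1 + 0.36·t(Backorder) + 0.28·t(High)
t(High) = 1 + 0.28·t(Backorder) + 0.32·t(High)
Solving: t(Backorder) = 2.6906, t(High) = 2.5785.
Expected days from Backorder to Surplus: 2.6906.

2.6906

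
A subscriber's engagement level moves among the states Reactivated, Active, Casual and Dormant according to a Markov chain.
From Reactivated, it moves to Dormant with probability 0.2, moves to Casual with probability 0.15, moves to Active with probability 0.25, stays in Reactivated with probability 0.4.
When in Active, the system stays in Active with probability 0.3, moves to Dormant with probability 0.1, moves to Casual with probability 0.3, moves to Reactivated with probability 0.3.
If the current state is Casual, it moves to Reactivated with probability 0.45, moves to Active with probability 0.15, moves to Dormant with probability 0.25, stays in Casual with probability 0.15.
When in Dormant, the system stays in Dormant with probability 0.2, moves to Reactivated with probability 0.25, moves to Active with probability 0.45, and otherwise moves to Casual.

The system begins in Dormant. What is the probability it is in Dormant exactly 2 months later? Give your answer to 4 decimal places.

0.1600

Propagate the distribution vector 2 months from Dormant.
After 0 months: (0.0000, 0.0000, 0.0000, 1.0000)
After 1 month: (0.2500, 0.4500, 0.1000, 0.2000)
After 2 months: (0.3300, 0.3025, 0.2075, 0.1600)
P(in Dormant after 2 months) = 0.1600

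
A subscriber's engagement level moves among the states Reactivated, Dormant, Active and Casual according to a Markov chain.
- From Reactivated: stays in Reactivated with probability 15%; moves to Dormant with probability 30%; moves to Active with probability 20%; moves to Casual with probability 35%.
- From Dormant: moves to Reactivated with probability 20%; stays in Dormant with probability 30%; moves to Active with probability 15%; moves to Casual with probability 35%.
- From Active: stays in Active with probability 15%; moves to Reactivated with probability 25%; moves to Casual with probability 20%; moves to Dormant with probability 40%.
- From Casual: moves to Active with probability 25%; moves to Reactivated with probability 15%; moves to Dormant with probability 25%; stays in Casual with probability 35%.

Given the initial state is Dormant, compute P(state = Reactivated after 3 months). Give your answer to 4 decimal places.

Propagate the distribution vector 3 months from Dormant.
After 0 months: (0.0000, 1.0000, 0.0000, 0.0000)
After 1 month: (0.2000, 0.3000, 0.1500, 0.3500)
After 2 months: (0.1800, 0.2975, 0.1950, 0.3275)
After 3 months: (0.1844, 0.3031, 0.1918, 0.3208)
P(in Reactivated after 3 months) = 0.1844

0.1844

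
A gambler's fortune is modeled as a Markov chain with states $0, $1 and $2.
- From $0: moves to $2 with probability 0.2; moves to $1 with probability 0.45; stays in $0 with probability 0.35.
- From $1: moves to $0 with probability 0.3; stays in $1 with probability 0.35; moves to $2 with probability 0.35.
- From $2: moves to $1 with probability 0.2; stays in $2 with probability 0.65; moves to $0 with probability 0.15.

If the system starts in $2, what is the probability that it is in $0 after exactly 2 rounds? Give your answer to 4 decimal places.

Sum over the intermediate state after 1 round:
P = P($2→$0)·P($0→$0) + P($2→$1)·P($1→$0) + P($2→$2)·P($2→$0)
  = 0.15×0.35 + 0.2×0.3 + 0.65×0.15
  = 0.0525 + 0.0600 + 0.0975 = 0.2100

0.2100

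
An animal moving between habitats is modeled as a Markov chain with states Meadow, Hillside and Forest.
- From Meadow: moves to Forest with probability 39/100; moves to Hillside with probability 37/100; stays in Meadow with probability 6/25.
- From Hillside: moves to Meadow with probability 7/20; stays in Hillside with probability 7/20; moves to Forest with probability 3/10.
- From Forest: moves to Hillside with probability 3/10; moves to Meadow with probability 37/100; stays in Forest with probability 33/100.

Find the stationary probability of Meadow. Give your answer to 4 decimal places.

0.3214

Let the stationary distribution be π with π = πP and π_1 + π_2 + π_3 = 1.
π_1 = 0.24·π_1 + 0.35·π_2 + 0.37·π_3
π_2 = 0.37·π_1 + 0.35·π_2 + 0.3·π_3
Solving with the normalization constraint gives π = (0.3214, 0.3395, 0.3391).
So the stationary probability of Meadow is 0.3214.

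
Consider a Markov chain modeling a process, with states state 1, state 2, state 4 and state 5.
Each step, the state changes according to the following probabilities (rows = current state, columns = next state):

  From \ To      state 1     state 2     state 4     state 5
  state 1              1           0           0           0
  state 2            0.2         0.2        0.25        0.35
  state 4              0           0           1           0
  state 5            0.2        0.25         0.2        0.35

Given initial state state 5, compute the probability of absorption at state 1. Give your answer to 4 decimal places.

0.4855

Let h(s) be the probability of absorption at state 1 starting from transient state s. Then h(state 1) = 1 and h(state 4) = 0. By first-step analysis:
h(state 2) = 0.2·1 + 0.2·h(state 2) + 0.25·0 + 0.35·h(state 5)
h(state 5) = 0.2·1 + 0.25·h(state 2) + 0.2·0 + 0.35·h(state 5)
Solving: h(state 2) = 0.4624, h(state 5) = 0.4855.
Starting from state 5, the probability is 0.4855.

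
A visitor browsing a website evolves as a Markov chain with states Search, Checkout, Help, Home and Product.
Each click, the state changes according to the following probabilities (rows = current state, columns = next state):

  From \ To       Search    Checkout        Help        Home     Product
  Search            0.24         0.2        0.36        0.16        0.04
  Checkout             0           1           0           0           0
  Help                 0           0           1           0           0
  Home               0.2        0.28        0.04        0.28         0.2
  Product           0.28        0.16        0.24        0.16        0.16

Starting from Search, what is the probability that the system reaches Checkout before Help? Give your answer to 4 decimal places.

Let h(s) be the probability of absorption at Checkout starting from transient state s. Then h(Checkout) = 1 and h(Help) = 0. By first-step analysis:
h(Search) = 0.24·h(Search) + 0.2·1 + 0.36·0 + 0.16·h(Home) + 0.04·h(Product)
h(Home) = 0.2·h(Search) + 0.28·1 + 0.04·0 + 0.28·h(Home) + 0.2·h(Product)
h(Product) = 0.28·h(Search) + 0.16·1 + 0.24·0 + 0.16·h(Home) + 0.16·h(Product)
Solving: h(Search) = 0.4196, h(Home) = 0.6306, h(Product) = 0.4505.
Starting from Search, the probability is 0.4196.

0.4196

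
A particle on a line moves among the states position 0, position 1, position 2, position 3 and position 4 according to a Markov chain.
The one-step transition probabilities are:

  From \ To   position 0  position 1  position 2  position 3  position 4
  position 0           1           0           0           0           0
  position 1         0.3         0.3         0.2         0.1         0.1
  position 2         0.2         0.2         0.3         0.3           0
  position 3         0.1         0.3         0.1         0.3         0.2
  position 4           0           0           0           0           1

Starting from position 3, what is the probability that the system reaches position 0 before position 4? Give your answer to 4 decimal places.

Let h(s) be the probability of absorption at position 0 starting from transient state s. Then h(position 0) = 1 and h(position 4) = 0. By first-step analysis:
h(position 1) = 0.3·1 + 0.3·h(position 1) + 0.2·h(position 2) + 0.1·h(position 3) + 0.1·0
h(position 2) = 0.2·1 + 0.2·h(position 1) + 0.3·h(position 2) + 0.3·h(position 3)
h(position 3) = 0.1·1 + 0.3·h(position 1) + 0.1·h(position 2) + 0.3·h(position 3) + 0.2·0
Solving: h(position 1) = 0.7154, h(position 2) = 0.7273, h(position 3) = 0.5534.
Starting from position 3, the probability is 0.5534.

0.5534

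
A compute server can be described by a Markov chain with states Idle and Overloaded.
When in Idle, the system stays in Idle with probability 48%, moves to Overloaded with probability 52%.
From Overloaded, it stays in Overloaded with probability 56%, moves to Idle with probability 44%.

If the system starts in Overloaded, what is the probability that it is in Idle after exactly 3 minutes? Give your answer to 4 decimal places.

Propagate the distribution vector 3 minutes from Overloaded.
After 0 minutes: (0.0000, 1.0000)
After 1 minute: (0.4400, 0.5600)
After 2 minutes: (0.4576, 0.5424)
After 3 minutes: (0.4583, 0.5417)
P(in Idle after 3 minutes) = 0.4583

0.4583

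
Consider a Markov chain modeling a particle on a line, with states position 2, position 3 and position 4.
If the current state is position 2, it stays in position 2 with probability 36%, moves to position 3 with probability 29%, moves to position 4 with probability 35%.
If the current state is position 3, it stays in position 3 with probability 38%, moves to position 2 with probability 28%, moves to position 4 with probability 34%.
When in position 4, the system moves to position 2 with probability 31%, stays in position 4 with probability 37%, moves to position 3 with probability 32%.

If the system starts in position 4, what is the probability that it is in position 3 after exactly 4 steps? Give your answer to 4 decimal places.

Propagate the distribution vector 4 steps from position 4.
After 0 steps: (0.0000, 0.0000, 1.0000)
After 1 step: (0.3100, 0.3200, 0.3700)
After 2 steps: (0.3159, 0.3299, 0.3542)
After 3 steps: (0.3159, 0.3303, 0.3538)
After 4 steps: (0.3159, 0.3303, 0.3538)
P(in position 3 after 4 steps) = 0.3303

0.3303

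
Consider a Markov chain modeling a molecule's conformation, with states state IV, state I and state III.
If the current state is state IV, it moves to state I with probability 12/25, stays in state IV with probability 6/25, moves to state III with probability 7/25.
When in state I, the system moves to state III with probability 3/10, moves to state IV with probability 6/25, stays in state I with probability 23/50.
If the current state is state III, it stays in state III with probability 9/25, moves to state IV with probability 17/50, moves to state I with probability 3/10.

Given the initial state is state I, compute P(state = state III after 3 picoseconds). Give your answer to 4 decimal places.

0.3134

Propagate the distribution vector 3 picoseconds from state I.
After 0 picoseconds: (0.0000, 1.0000, 0.0000)
After 1 picosecond: (0.2400, 0.4600, 0.3000)
After 2 picoseconds: (0.2700, 0.4168, 0.3132)
After 3 picoseconds: (0.2713, 0.4153, 0.3134)
P(in state III after 3 picoseconds) = 0.3134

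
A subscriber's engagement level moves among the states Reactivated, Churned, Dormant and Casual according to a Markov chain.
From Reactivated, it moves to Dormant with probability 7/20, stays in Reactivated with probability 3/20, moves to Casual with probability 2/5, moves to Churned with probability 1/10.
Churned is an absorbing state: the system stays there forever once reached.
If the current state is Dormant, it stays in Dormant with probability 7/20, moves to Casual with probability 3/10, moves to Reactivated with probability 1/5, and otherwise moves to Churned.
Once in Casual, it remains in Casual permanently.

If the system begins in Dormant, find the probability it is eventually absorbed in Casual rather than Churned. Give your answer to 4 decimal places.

0.6943

Let h(s) be the probability of absorption at Casual starting from transient state s. Then h(Casual) = 1 and h(Churned) = 0. By first-step analysis:
h(Reactivated) = 0.15·h(Reactivated) + 0.1·0 + 0.35·h(Dormant) + 0.4·1
h(Dormant) = 0.2·h(Reactivated) + 0.15·0 + 0.35·h(Dormant) + 0.3·1
Solving: h(Reactivated) = 0.7565, h(Dormant) = 0.6943.
Starting from Dormant, the probability is 0.6943.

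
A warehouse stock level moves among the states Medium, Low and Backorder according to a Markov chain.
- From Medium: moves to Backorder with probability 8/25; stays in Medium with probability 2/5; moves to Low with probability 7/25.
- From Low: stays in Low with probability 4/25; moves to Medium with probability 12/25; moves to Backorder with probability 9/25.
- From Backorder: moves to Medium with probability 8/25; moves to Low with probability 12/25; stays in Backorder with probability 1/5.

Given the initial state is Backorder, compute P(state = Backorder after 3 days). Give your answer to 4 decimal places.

Propagate the distribution vector 3 days from Backorder.
After 0 days: (0.0000, 0.0000, 1.0000)
After 1 day: (0.3200, 0.4800, 0.2000)
After 2 days: (0.4224, 0.2624, 0.3152)
After 3 days: (0.3958, 0.3116, 0.2927)
P(in Backorder after 3 days) = 0.2927

0.2927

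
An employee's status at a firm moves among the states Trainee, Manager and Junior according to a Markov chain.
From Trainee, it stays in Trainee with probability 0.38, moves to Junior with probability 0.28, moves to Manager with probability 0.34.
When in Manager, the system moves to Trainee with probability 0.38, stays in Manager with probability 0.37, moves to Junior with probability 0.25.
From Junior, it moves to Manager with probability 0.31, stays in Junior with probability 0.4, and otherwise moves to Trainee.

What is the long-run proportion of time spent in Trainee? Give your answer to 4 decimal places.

Let the stationary distribution be π with π = πP and π_1 + π_2 + π_3 = 1.
π_1 = 0.38·π_1 + 0.38·π_2 + 0.29·π_3
π_2 = 0.34·π_1 + 0.37·π_2 + 0.31·π_3
Solving with the normalization constraint gives π = (0.3524, 0.3410, 0.3066).
So the stationary probability of Trainee is 0.3524.

0.3524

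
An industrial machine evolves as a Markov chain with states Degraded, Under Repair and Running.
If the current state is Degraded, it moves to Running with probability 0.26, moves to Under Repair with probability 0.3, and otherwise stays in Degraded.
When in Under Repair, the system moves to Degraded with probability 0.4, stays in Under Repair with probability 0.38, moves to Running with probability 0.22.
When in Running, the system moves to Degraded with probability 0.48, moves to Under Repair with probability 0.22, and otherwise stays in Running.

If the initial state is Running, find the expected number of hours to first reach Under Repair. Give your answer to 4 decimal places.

3.8922

Let t(s) be the expected number of hours to first reach Under Repair from state s, with t(Under Repair) = 0. Conditioning on the first hour:
t(Degraded) = 1 + 0.44·t(Degraded) + 0.26·t(Running)
t(Running) = 1 + 0.48·t(Degraded) + 0.3·t(Running)
Solving: t(Degraded) = 3.5928, t(Running) = 3.8922.
Expected hours from Running to Under Repair: 3.8922.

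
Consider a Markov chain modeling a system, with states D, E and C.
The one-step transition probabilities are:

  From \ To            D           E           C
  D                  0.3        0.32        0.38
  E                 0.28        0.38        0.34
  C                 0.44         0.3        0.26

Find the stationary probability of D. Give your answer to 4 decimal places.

0.3392

Let the stationary distribution be π with π = πP and π_1 + π_2 + π_3 = 1.
π_1 = 0.3·π_1 + 0.28·π_2 + 0.44·π_3
π_2 = 0.32·π_1 + 0.38·π_2 + 0.3·π_3
Solving with the normalization constraint gives π = (0.3392, 0.3335, 0.3274).
So the stationary probability of D is 0.3392.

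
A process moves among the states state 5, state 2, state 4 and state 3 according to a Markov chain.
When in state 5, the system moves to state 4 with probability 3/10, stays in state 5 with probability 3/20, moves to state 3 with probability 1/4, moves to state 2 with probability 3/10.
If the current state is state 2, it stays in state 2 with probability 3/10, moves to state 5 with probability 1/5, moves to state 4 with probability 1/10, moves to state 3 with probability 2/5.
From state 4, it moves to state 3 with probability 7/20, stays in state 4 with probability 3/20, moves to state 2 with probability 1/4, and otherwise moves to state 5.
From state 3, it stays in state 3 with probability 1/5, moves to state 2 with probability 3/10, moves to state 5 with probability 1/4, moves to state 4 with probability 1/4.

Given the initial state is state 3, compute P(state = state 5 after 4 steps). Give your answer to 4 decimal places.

0.2140

Propagate the distribution vector 4 steps from state 3.
After 0 steps: (0.0000, 0.0000, 0.0000, 1.0000)
After 1 step: (0.2500, 0.3000, 0.2500, 0.2000)
After 2 steps: (0.2100, 0.2875, 0.1925, 0.3100)
After 3 steps: (0.2146, 0.2904, 0.1981, 0.2969)
After 4 steps: (0.2140, 0.2901, 0.1974, 0.2985)
P(in state 5 after 4 steps) = 0.2140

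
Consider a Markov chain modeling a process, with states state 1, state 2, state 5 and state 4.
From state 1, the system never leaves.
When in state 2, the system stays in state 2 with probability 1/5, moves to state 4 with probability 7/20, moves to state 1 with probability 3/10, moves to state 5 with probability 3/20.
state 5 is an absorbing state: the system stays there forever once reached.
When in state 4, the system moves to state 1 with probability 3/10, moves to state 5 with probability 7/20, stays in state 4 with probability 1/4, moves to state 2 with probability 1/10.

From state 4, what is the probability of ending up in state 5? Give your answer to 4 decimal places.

0.5221

Let h(s) be the probability of absorption at state 5 starting from transient state s. Then h(state 5) = 1 and h(state 1) = 0. By first-step analysis:
h(state 2) = 0.3·0 + 0.2·h(state 2) + 0.15·1 + 0.35·h(state 4)
h(state 4) = 0.3·0 + 0.1·h(state 2) + 0.35·1 + 0.25·h(state 4)
Solving: h(state 2) = 0.4159, h(state 4) = 0.5221.
Starting from state 4, the probability is 0.5221.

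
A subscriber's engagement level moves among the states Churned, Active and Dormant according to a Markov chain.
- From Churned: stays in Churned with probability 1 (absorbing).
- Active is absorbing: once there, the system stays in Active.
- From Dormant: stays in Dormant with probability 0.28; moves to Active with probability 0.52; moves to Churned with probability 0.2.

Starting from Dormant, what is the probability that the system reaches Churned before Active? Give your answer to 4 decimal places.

0.2778

Let h(s) be the probability of absorption at Churned starting from transient state s. Then h(Churned) = 1 and h(Active) = 0. By first-step analysis:
h(Dormant) = 0.2·1 + 0.52·0 + 0.28·h(Dormant)
Solving: h(Dormant) = 0.2778.
Starting from Dormant, the probability is 0.2778.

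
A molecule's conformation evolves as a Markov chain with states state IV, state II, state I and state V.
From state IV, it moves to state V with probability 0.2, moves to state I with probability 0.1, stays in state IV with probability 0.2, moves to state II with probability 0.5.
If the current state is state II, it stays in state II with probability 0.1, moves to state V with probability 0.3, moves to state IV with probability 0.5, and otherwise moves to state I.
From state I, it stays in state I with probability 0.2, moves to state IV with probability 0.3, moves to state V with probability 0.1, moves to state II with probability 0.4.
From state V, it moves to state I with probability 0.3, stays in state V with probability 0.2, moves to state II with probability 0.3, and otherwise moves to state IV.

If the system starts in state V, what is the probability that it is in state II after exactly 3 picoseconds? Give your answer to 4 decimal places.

Propagate the distribution vector 3 picoseconds from state V.
After 0 picoseconds: (0.0000, 0.0000, 0.0000, 1.0000)
After 1 picosecond: (0.2000, 0.3000, 0.3000, 0.2000)
After 2 picoseconds: (0.3200, 0.3100, 0.1700, 0.2000)
After 3 picoseconds: (0.3100, 0.3190, 0.1570, 0.2140)
P(in state II after 3 picoseconds) = 0.3190

0.3190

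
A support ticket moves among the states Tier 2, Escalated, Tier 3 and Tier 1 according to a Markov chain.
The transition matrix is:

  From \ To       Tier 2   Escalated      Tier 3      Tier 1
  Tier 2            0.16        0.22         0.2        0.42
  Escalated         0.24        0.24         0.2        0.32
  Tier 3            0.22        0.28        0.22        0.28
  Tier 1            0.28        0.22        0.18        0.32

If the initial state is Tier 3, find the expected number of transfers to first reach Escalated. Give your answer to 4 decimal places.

Let t(s) be the expected number of transfers to first reach Escalated from state s, with t(Escalated) = 0. Conditioning on the first transfer:
t(Tier 2) = 1 + 0.16·t(Tier 2) + 0.2·t(Tier 3) + 0.42·t(Tier 1)
t(Tier 3) = 1 + 0.22·t(Tier 2) + 0.22·t(Tier 3) + 0.28·t(Tier 1)
t(Tier 1) = 1 + 0.28·t(Tier 2) + 0.18·t(Tier 3) + 0.32·t(Tier 1)
Solving: t(Tier 2) = 4.3139, t(Tier 3) = 4.0491, t(Tier 1) = 4.3187.
Expected transfers from Tier 3 to Escalated: 4.0491.

4.0491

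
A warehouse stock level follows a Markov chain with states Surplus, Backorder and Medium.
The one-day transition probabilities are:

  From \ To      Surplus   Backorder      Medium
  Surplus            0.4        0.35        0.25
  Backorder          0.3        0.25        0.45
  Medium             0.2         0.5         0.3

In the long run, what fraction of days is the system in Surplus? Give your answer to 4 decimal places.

0.2956

Let the stationary distribution be π with π = πP and π_1 + π_2 + π_3 = 1.
π_1 = 0.4·π_1 + 0.3·π_2 + 0.2·π_3
π_2 = 0.35·π_1 + 0.25·π_2 + 0.5·π_3
Solving with the normalization constraint gives π = (0.2956, 0.3645, 0.3399).
So the stationary probability of Surplus is 0.2956.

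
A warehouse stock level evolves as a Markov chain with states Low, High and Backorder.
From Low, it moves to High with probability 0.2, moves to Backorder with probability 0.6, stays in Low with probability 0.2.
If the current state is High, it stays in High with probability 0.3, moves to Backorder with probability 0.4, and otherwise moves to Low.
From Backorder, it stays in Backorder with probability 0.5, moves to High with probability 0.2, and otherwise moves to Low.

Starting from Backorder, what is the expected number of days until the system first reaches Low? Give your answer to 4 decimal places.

Let t(s) be the expected number of days to first reach Low from state s, with t(Low) = 0. Conditioning on the first day:
t(High) = 1 + 0.3·t(High) + 0.4·t(Backorder)
t(Backorder) = 1 + 0.2·t(High) + 0.5·t(Backorder)
Solving: t(High) = 3.3333, t(Backorder) = 3.3333.
Expected days from Backorder to Low: 3.3333.

3.3333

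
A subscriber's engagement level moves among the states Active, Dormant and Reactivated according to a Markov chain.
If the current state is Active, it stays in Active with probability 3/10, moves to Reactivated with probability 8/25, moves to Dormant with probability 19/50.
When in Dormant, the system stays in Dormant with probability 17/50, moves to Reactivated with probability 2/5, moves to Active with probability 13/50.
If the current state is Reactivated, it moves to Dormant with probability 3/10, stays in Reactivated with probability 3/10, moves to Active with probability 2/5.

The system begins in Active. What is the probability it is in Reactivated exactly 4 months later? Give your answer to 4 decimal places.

Propagate the distribution vector 4 months from Active.
After 0 months: (1.0000, 0.0000, 0.0000)
After 1 month: (0.3000, 0.3800, 0.3200)
After 2 months: (0.3168, 0.3392, 0.3440)
After 3 months: (0.3208, 0.3389, 0.3403)
After 4 months: (0.3205, 0.3392, 0.3403)
P(in Reactivated after 4 months) = 0.3403

0.3403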